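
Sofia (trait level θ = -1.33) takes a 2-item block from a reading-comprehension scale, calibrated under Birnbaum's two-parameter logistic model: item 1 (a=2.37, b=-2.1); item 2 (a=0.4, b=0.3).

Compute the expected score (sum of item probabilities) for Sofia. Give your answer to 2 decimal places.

1.20

P(θ) = 1 / (1 + exp(−a(θ − b)))
P_1 = 1/(1+e^{-1.8249}) = 0.8612
P_2 = 1/(1+e^{0.6520}) = 0.3425
E[score] = 0.8612 + 0.3425 = 1.2037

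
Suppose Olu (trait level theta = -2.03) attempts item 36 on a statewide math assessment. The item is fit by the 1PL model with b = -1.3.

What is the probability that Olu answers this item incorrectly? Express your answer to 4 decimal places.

P(theta) = 1 / (1 + exp(−(theta − b)))
Exponent: (-2.03 − (-1.3)) = -0.7300
1/(1 + e^{0.7300}) = 0.3252
P = 0.3252
P(incorrect) = 1 − 0.3252 = 0.6748

0.6748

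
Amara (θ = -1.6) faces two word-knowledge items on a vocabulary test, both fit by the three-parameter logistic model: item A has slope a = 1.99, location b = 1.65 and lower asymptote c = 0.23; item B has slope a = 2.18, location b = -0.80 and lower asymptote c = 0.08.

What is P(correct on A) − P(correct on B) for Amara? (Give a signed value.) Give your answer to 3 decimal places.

0.014

P(θ) = c + (1 − c) · 1 / (1 + exp(−a(θ − b)))
P_A = 0.2312
P_B = 0.2169
P_A − P_B = 0.0143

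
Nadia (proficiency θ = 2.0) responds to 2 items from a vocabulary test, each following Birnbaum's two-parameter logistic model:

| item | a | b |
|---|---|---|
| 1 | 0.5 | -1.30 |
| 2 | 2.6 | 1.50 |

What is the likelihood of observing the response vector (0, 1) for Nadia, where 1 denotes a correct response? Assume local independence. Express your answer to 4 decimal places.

P(θ) = 1 / (1 + exp(−a(θ − b)))
P_1 = 1/(1+e^{-1.6500}) = 0.8389
P_2 = 1/(1+e^{-1.3000}) = 0.7858
L = (1−P_1) × P_2 = 0.1611 × 0.7858 = 0.12661

0.1266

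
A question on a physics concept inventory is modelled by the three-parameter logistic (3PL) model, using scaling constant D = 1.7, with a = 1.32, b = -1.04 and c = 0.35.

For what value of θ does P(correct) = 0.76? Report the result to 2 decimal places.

-0.80

P(θ) = c + (1 − c) · 1 / (1 + exp(−D·a(θ − b)))
Remove guessing floor: (0.76 − 0.35)/(1 − 0.35) = 0.6308
logit = ln(0.6308/0.3692) = 0.5355
θ = b + logit/(1.7·a) = -1.04 + 0.5355/2.2440 = -0.8014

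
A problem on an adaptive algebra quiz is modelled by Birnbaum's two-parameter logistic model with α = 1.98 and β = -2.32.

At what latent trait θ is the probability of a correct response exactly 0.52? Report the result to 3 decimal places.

-2.280

P(θ) = 1 / (1 + exp(−α(θ − β)))
logit = ln(0.5200/0.4800) = 0.0800
θ = β + logit/(α) = -2.32 + 0.0800/1.9800 = -2.2796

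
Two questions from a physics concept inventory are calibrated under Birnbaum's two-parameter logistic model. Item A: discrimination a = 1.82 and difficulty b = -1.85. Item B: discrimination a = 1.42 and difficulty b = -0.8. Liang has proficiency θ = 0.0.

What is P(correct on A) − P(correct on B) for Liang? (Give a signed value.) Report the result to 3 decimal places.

P(θ) = 1 / (1 + exp(−a(θ − b)))
P_A = 0.9667
P_B = 0.7569
P_A − P_B = 0.2097

0.210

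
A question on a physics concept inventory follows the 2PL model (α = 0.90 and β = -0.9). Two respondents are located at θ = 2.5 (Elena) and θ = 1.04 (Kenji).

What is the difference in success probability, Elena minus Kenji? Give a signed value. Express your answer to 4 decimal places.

0.1038

P(θ) = 1 / (1 + exp(−α(θ − β)))
P(Elena) = 0.9552  [exponent 3.0600]
P(Kenji) = 0.8514  [exponent 1.7460]
Difference = 0.9552 − 0.8514 = 0.1038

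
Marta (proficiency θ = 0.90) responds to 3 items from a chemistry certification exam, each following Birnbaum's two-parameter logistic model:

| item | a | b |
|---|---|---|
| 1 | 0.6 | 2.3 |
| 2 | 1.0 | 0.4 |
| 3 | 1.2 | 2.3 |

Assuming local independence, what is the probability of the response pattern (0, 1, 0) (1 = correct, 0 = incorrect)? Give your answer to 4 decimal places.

0.3665

P(θ) = 1 / (1 + exp(−a(θ − b)))
P_1 = 1/(1+e^{0.8400}) = 0.3015
P_2 = 1/(1+e^{-0.5000}) = 0.6225
P_3 = 1/(1+e^{1.6800}) = 0.1571
L = (1−P_1) × P_2 × (1−P_3) = 0.6985 × 0.6225 × 0.8429 = 0.36647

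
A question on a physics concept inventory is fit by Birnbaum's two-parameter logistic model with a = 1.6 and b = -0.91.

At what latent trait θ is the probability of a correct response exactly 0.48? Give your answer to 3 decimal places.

P(θ) = 1 / (1 + exp(−a(θ − b)))
logit = ln(0.4800/0.5200) = -0.0800
θ = b + logit/(a) = -0.91 + (-0.0800)/1.6000 = -0.9600

-0.960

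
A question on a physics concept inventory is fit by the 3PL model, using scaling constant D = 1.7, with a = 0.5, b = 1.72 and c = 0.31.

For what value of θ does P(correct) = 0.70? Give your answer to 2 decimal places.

2.03

P(θ) = c + (1 − c) · 1 / (1 + exp(−D·a(θ − b)))
Remove guessing floor: (0.70 − 0.31)/(1 − 0.31) = 0.5652
logit = ln(0.5652/0.4348) = 0.2624
θ = b + logit/(1.7·a) = 1.72 + 0.2624/0.8500 = 2.0287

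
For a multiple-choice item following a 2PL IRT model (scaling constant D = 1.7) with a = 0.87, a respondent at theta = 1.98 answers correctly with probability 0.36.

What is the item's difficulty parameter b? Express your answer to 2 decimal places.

2.37

P(theta) = 1 / (1 + exp(−D·a(theta − b)))
logit(0.36) = ln(0.36/0.64) = -0.5754
b = theta − logit/(1.7·a) = 1.98 − (-0.5754)/1.4790 = 2.3690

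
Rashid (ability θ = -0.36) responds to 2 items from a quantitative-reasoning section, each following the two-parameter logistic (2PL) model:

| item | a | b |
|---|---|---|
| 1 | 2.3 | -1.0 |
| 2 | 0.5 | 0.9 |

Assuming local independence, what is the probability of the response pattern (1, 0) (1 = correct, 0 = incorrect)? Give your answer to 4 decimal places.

0.5307

P(θ) = 1 / (1 + exp(−a(θ − b)))
P_1 = 1/(1+e^{-1.4720}) = 0.8134
P_2 = 1/(1+e^{0.6300}) = 0.3475
L = P_1 × (1−P_2) = 0.8134 × 0.6525 = 0.53071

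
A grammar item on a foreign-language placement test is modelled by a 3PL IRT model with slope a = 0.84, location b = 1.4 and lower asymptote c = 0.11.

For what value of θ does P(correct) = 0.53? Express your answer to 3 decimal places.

P(θ) = c + (1 − c) · 1 / (1 + exp(−a(θ − b)))
Remove guessing floor: (0.53 − 0.11)/(1 − 0.11) = 0.4719
logit = ln(0.4719/0.5281) = -0.1125
θ = b + logit/(a) = 1.4 + (-0.1125)/0.8400 = 1.2661

1.266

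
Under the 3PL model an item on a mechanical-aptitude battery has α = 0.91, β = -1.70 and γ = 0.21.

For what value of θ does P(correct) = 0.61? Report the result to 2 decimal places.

-1.67

P(θ) = γ + (1 − γ) · 1 / (1 + exp(−α(θ − β)))
Remove guessing floor: (0.61 − 0.21)/(1 − 0.21) = 0.5063
logit = ln(0.5063/0.4937) = 0.0253
θ = β + logit/(α) = -1.70 + 0.0253/0.9100 = -1.6722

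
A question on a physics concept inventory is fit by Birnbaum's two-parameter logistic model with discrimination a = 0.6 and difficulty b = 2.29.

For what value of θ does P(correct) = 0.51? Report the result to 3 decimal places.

2.357

P(θ) = 1 / (1 + exp(−a(θ − b)))
logit = ln(0.5100/0.4900) = 0.0400
θ = b + logit/(a) = 2.29 + 0.0400/0.6000 = 2.3567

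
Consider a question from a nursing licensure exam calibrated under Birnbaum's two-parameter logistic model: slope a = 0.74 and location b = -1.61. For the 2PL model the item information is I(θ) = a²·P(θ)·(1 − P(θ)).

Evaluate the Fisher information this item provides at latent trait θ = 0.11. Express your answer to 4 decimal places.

P = 1/(1+e^{-1.2728}) = 0.7812
P(1−P) = 0.7812 × 0.2188 = 0.1709
I = a² × P(1−P) = 0.74² × 0.1709 = 0.09359

0.0936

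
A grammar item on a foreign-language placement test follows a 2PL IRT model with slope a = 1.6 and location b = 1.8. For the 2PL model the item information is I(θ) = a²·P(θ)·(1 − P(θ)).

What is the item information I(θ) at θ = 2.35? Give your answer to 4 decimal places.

0.5305

P = 1/(1+e^{-0.8800}) = 0.7068
P(1−P) = 0.7068 × 0.2932 = 0.2072
I = a² × P(1−P) = 1.6² × 0.2072 = 0.53049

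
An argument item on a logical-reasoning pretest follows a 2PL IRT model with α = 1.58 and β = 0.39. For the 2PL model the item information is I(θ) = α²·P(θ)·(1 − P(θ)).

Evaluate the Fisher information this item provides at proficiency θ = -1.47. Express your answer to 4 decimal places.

0.1192

P = 1/(1+e^{2.9388}) = 0.0503
P(1−P) = 0.0503 × 0.9497 = 0.0477
I = α² × P(1−P) = 1.58² × 0.0477 = 0.11918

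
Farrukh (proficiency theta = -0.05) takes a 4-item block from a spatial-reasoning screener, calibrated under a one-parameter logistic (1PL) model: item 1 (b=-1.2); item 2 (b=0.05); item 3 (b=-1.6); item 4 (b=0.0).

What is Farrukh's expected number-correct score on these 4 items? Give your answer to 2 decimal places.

P(theta) = 1 / (1 + exp(−(theta − b)))
P_1 = 1/(1+e^{-1.1500}) = 0.7595
P_2 = 1/(1+e^{0.1000}) = 0.4750
P_3 = 1/(1+e^{-1.5500}) = 0.8249
P_4 = 1/(1+e^{0.0500}) = 0.4875
E[score] = 0.7595 + 0.4750 + 0.8249 + 0.4875 = 2.5469

2.55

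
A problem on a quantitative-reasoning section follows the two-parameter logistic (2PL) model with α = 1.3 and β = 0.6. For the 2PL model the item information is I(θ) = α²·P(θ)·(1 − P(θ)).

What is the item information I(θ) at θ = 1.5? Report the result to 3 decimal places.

0.305

P = 1/(1+e^{-1.1700}) = 0.7631
P(1−P) = 0.7631 × 0.2369 = 0.1808
I = α² × P(1−P) = 1.3² × 0.1808 = 0.30548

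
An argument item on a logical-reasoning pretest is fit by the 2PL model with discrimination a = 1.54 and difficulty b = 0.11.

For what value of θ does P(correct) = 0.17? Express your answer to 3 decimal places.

P(θ) = 1 / (1 + exp(−a(θ − b)))
logit = ln(0.1700/0.8300) = -1.5856
θ = b + logit/(a) = 0.11 + (-1.5856)/1.5400 = -0.9196

-0.920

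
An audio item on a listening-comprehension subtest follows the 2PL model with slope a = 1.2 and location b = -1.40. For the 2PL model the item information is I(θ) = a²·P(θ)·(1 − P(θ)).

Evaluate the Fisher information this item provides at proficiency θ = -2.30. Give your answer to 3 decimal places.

0.273

P = 1/(1+e^{1.0800}) = 0.2535
P(1−P) = 0.2535 × 0.7465 = 0.1892
I = a² × P(1−P) = 1.2² × 0.1892 = 0.27251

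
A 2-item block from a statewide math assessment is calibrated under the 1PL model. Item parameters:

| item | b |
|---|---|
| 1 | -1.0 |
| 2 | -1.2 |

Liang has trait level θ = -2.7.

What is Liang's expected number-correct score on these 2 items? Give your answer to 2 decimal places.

P(θ) = 1 / (1 + exp(−(θ − b)))
P_1 = 1/(1+e^{1.7000}) = 0.1545
P_2 = 1/(1+e^{1.5000}) = 0.1824
E[score] = 0.1545 + 0.1824 = 0.3369

0.34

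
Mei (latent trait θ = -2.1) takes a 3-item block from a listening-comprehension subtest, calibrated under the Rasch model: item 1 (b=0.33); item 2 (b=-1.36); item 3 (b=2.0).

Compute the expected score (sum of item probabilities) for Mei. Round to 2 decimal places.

P(θ) = 1 / (1 + exp(−(θ − b)))
P_1 = 1/(1+e^{2.4300}) = 0.0809
P_2 = 1/(1+e^{0.7400}) = 0.3230
P_3 = 1/(1+e^{4.1000}) = 0.0163
E[score] = 0.0809 + 0.3230 + 0.0163 = 0.4202

0.42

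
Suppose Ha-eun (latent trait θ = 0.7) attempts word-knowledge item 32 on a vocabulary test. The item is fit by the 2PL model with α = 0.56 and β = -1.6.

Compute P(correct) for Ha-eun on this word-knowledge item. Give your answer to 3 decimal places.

0.784

P(θ) = 1 / (1 + exp(−α(θ − β)))
Exponent: 0.56 × (0.7 − (-1.6)) = 1.2880
1/(1 + e^{-1.2880}) = 0.7838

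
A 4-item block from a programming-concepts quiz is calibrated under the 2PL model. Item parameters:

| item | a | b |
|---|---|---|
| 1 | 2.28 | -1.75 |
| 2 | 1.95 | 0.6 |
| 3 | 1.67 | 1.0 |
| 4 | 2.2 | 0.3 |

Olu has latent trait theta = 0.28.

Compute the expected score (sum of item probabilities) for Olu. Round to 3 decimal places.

2.059

P(theta) = 1 / (1 + exp(−a(theta − b)))
P_1 = 1/(1+e^{-4.6284}) = 0.9903
P_2 = 1/(1+e^{0.6240}) = 0.3489
P_3 = 1/(1+e^{1.2024}) = 0.2310
P_4 = 1/(1+e^{0.0440}) = 0.4890
E[score] = 0.9903 + 0.3489 + 0.2310 + 0.4890 = 2.0592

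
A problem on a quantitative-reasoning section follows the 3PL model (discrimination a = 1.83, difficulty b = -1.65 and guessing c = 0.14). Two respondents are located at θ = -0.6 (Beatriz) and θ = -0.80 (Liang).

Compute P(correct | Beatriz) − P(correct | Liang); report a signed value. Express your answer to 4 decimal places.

P(θ) = c + (1 − c) · 1 / (1 + exp(−a(θ − b)))
P(Beatriz) = 0.8902  [exponent 1.9215]
P(Liang) = 0.8501  [exponent 1.5555]
Difference = 0.8902 − 0.8501 = 0.0401

0.0401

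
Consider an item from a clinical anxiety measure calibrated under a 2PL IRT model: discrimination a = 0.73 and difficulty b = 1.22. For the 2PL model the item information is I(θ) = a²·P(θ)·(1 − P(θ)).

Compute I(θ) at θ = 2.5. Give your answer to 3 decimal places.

0.108

P = 1/(1+e^{-0.9344}) = 0.7180
P(1−P) = 0.7180 × 0.2820 = 0.2025
I = a² × P(1−P) = 0.73² × 0.2025 = 0.10791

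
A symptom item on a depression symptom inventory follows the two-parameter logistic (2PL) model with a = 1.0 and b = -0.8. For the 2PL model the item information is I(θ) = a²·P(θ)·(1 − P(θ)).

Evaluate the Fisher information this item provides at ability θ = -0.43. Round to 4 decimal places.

P = 1/(1+e^{-0.3700}) = 0.5915
P(1−P) = 0.5915 × 0.4085 = 0.2416
I = a² × P(1−P) = 1.0² × 0.2416 = 0.24164

0.2416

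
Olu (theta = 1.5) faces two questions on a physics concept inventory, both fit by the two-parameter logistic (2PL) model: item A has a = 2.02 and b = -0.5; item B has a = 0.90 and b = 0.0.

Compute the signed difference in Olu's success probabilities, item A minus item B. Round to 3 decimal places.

P(theta) = 1 / (1 + exp(−a(theta − b)))
P_A = 0.9827
P_B = 0.7941
P_A − P_B = 0.1886

0.189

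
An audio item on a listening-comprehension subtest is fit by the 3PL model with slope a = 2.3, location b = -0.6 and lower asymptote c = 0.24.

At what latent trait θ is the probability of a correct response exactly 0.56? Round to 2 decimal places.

-0.74

P(θ) = c + (1 − c) · 1 / (1 + exp(−a(θ − b)))
Remove guessing floor: (0.56 − 0.24)/(1 − 0.24) = 0.4211
logit = ln(0.4211/0.5789) = -0.3185
θ = b + logit/(a) = -0.6 + (-0.3185)/2.3000 = -0.7385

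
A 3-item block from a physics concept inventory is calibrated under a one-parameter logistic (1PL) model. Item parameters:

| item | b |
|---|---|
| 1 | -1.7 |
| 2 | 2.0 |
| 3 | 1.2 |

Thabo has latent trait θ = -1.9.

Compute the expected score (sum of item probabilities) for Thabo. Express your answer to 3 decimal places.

P(θ) = 1 / (1 + exp(−(θ − b)))
P_1 = 1/(1+e^{0.2000}) = 0.4502
P_2 = 1/(1+e^{3.9000}) = 0.0198
P_3 = 1/(1+e^{3.1000}) = 0.0431
E[score] = 0.4502 + 0.0198 + 0.0431 = 0.5131

0.513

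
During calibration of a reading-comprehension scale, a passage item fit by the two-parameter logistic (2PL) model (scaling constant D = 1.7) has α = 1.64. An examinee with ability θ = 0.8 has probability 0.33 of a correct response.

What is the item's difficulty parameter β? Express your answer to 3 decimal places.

P(θ) = 1 / (1 + exp(−D·α(θ − β)))
logit(0.33) = ln(0.33/0.67) = -0.7082
β = θ − logit/(1.7·α) = 0.8 − (-0.7082)/2.7880 = 1.0540

1.054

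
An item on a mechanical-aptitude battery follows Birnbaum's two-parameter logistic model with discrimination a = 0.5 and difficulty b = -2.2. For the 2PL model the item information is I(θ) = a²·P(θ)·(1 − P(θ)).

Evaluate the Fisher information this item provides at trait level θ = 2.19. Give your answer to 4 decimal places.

0.0225

P = 1/(1+e^{-2.1950}) = 0.8998
P(1−P) = 0.8998 × 0.1002 = 0.0902
I = a² × P(1−P) = 0.5² × 0.0902 = 0.02254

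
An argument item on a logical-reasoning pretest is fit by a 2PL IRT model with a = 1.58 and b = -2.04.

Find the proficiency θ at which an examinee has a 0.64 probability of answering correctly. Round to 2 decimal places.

P(θ) = 1 / (1 + exp(−a(θ − b)))
logit = ln(0.6400/0.3600) = 0.5754
θ = b + logit/(a) = -2.04 + 0.5754/1.5800 = -1.6758

-1.68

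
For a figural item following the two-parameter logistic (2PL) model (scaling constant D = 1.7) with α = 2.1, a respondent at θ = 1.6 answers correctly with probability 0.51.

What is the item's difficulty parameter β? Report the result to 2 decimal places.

P(θ) = 1 / (1 + exp(−D·α(θ − β)))
logit(0.51) = ln(0.51/0.49) = 0.0400
β = θ − logit/(1.7·α) = 1.6 − 0.0400/3.5700 = 1.5888

1.59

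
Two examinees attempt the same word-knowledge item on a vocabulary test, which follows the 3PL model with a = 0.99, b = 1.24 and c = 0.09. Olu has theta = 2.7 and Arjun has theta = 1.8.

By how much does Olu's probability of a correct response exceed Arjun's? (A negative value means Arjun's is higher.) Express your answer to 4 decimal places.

P(theta) = c + (1 − c) · 1 / (1 + exp(−a(theta − b)))
P(Olu) = 0.8265  [exponent 1.4454]
P(Arjun) = 0.6680  [exponent 0.5544]
Difference = 0.8265 − 0.6680 = 0.1585

0.1585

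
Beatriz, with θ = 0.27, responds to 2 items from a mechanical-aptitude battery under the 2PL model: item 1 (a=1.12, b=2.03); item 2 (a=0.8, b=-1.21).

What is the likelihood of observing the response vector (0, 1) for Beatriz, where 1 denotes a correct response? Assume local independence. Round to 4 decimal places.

0.6721

P(θ) = 1 / (1 + exp(−a(θ − b)))
P_1 = 1/(1+e^{1.9712}) = 0.1223
P_2 = 1/(1+e^{-1.1840}) = 0.7657
L = (1−P_1) × P_2 = 0.8777 × 0.7657 = 0.67206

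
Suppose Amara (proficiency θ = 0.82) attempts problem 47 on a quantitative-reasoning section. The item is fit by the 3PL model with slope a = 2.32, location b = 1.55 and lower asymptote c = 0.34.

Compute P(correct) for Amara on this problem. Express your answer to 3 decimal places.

P(θ) = c + (1 − c) · 1 / (1 + exp(−a(θ − b)))
Exponent: 2.32 × (0.82 − 1.55) = -1.6936
1/(1 + e^{1.6936}) = 0.1553
P = 0.34 + 0.66 × 0.1553 = 0.4425

0.442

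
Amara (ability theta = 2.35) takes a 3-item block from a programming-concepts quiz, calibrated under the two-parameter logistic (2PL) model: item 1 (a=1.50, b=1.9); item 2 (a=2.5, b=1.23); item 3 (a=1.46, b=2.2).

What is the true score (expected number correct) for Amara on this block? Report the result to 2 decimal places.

2.16

P(theta) = 1 / (1 + exp(−a(theta − b)))
P_1 = 1/(1+e^{-0.6750}) = 0.6626
P_2 = 1/(1+e^{-2.8000}) = 0.9427
P_3 = 1/(1+e^{-0.2190}) = 0.5545
E[score] = 0.6626 + 0.9427 + 0.5545 = 2.1598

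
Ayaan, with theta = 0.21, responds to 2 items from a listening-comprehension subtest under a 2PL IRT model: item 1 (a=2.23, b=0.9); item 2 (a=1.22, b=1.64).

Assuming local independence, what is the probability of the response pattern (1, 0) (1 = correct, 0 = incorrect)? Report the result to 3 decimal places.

P(theta) = 1 / (1 + exp(−a(theta − b)))
P_1 = 1/(1+e^{1.5387}) = 0.1767
P_2 = 1/(1+e^{1.7446}) = 0.1487
L = P_1 × (1−P_2) = 0.1767 × 0.8513 = 0.15044

0.150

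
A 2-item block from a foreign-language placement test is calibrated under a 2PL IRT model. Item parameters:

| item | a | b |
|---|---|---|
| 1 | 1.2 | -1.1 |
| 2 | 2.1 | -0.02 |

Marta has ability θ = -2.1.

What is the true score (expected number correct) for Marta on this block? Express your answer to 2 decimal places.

P(θ) = 1 / (1 + exp(−a(θ − b)))
P_1 = 1/(1+e^{1.2000}) = 0.2315
P_2 = 1/(1+e^{4.3680}) = 0.0125
E[score] = 0.2315 + 0.0125 = 0.2440

0.24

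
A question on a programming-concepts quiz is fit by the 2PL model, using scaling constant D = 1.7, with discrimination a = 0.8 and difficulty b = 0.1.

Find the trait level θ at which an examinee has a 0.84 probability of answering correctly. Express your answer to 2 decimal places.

P(θ) = 1 / (1 + exp(−D·a(θ − b)))
logit = ln(0.8400/0.1600) = 1.6582
θ = b + logit/(1.7·a) = 0.1 + 1.6582/1.3600 = 1.3193

1.32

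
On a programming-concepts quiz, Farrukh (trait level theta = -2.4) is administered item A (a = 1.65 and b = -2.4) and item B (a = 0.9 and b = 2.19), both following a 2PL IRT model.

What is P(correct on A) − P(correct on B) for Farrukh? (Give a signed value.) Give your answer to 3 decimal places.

0.484

P(theta) = 1 / (1 + exp(−a(theta − b)))
P_A = 0.5000
P_B = 0.0158
P_A − P_B = 0.4842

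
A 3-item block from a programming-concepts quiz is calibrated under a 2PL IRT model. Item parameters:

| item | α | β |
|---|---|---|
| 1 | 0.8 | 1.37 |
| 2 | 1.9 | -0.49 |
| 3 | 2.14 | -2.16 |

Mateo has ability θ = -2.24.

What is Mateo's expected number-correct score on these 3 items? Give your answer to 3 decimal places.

0.545

P(θ) = 1 / (1 + exp(−α(θ − β)))
P_1 = 1/(1+e^{2.8880}) = 0.0527
P_2 = 1/(1+e^{3.3250}) = 0.0347
P_3 = 1/(1+e^{0.1712}) = 0.4573
E[score] = 0.0527 + 0.0347 + 0.4573 = 0.5448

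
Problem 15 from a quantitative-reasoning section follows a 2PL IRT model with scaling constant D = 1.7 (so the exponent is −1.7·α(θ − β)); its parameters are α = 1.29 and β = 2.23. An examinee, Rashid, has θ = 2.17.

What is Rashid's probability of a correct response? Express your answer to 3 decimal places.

0.467

P(θ) = 1 / (1 + exp(−D·α(θ − β)))
Exponent: 1.7 × 1.29 × (2.17 − 2.23) = -0.1316
1/(1 + e^{0.1316}) = 0.4672
P = 0.4672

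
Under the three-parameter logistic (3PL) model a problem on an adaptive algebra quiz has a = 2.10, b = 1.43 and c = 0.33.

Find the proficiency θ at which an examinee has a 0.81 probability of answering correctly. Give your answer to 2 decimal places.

P(θ) = c + (1 − c) · 1 / (1 + exp(−a(θ − b)))
Remove guessing floor: (0.81 − 0.33)/(1 − 0.33) = 0.7164
logit = ln(0.7164/0.2836) = 0.9268
θ = b + logit/(a) = 1.43 + 0.9268/2.1000 = 1.8713

1.87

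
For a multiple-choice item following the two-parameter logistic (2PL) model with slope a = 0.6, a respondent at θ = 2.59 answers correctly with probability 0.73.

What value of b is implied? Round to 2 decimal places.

P(θ) = 1 / (1 + exp(−a(θ − b)))
logit(0.73) = ln(0.73/0.27) = 0.9946
b = θ − logit/(a) = 2.59 − 0.9946/0.6000 = 0.9323

0.93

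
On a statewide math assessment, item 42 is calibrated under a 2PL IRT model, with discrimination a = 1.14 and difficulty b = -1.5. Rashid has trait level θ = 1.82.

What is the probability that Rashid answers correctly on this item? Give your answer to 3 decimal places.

0.978

P(θ) = 1 / (1 + exp(−a(θ − b)))
Exponent: 1.14 × (1.82 − (-1.5)) = 3.7848
1/(1 + e^{-3.7848}) = 0.9778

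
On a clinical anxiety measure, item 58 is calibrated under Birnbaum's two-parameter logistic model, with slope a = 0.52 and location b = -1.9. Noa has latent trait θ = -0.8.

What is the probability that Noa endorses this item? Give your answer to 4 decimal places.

0.6392

P(θ) = 1 / (1 + exp(−a(θ − b)))
Exponent: 0.52 × (-0.8 − (-1.9)) = 0.5720
1/(1 + e^{-0.5720}) = 0.6392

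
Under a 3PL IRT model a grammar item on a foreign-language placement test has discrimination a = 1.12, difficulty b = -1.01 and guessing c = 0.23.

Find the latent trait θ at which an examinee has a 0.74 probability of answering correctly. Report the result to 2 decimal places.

-0.41

P(θ) = c + (1 − c) · 1 / (1 + exp(−a(θ − b)))
Remove guessing floor: (0.74 − 0.23)/(1 − 0.23) = 0.6623
logit = ln(0.6623/0.3377) = 0.6737
θ = b + logit/(a) = -1.01 + 0.6737/1.1200 = -0.4085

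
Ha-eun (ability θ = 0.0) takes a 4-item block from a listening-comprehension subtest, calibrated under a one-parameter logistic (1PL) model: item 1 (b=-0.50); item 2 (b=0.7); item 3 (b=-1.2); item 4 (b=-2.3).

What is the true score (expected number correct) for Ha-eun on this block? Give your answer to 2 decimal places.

P(θ) = 1 / (1 + exp(−(θ − b)))
P_1 = 1/(1+e^{-0.5000}) = 0.6225
P_2 = 1/(1+e^{0.7000}) = 0.3318
P_3 = 1/(1+e^{-1.2000}) = 0.7685
P_4 = 1/(1+e^{-2.3000}) = 0.9089
E[score] = 0.6225 + 0.3318 + 0.7685 + 0.9089 = 2.6317

2.63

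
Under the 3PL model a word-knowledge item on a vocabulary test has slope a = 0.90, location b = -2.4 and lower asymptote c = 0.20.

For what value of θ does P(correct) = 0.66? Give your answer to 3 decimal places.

-2.064

P(θ) = c + (1 − c) · 1 / (1 + exp(−a(θ − b)))
Remove guessing floor: (0.66 − 0.20)/(1 − 0.20) = 0.5750
logit = ln(0.5750/0.4250) = 0.3023
θ = b + logit/(a) = -2.4 + 0.3023/0.9000 = -2.0641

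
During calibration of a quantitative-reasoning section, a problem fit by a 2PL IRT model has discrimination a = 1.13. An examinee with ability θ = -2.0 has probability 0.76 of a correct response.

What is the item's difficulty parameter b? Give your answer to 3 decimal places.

-3.020

P(θ) = 1 / (1 + exp(−a(θ − b)))
logit(0.76) = ln(0.76/0.24) = 1.1527
b = θ − logit/(a) = -2.0 − 1.1527/1.1300 = -3.0201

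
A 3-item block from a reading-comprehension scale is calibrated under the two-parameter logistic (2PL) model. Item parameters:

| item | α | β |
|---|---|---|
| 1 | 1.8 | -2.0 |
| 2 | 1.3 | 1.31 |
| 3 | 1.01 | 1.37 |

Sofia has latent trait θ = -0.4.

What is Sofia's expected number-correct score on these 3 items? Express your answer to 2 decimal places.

1.19

P(θ) = 1 / (1 + exp(−α(θ − β)))
P_1 = 1/(1+e^{-2.8800}) = 0.9468
P_2 = 1/(1+e^{2.2230}) = 0.0977
P_3 = 1/(1+e^{1.7877}) = 0.1434
E[score] = 0.9468 + 0.0977 + 0.1434 = 1.1879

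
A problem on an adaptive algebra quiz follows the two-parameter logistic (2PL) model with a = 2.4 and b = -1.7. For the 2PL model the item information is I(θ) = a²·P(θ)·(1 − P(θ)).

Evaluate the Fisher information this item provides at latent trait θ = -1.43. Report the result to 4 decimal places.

P = 1/(1+e^{-0.6480}) = 0.6566
P(1−P) = 0.6566 × 0.3434 = 0.2255
I = a² × P(1−P) = 2.4² × 0.2255 = 1.29882

1.2988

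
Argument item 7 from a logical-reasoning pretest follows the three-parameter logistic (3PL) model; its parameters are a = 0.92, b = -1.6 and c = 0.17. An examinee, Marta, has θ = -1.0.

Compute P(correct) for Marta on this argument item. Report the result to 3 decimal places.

P(θ) = c + (1 − c) · 1 / (1 + exp(−a(θ − b)))
Exponent: 0.92 × (-1.0 − (-1.6)) = 0.5520
1/(1 + e^{-0.5520}) = 0.6346
P = 0.17 + 0.83 × 0.6346 = 0.6967

0.697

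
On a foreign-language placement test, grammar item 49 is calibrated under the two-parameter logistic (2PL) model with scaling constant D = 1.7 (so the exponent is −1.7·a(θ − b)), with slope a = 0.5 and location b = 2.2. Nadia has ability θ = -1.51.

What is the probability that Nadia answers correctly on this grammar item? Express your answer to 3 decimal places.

P(θ) = 1 / (1 + exp(−D·a(θ − b)))
Exponent: 1.7 × 0.5 × (-1.51 − 2.2) = -3.1535
1/(1 + e^{3.1535}) = 0.0410
P = 0.0410

0.041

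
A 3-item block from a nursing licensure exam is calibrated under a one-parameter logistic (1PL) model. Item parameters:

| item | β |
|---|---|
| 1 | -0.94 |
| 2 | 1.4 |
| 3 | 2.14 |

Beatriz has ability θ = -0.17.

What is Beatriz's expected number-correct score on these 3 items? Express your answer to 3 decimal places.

P(θ) = 1 / (1 + exp(−(θ − β)))
P_1 = 1/(1+e^{-0.7700}) = 0.6835
P_2 = 1/(1+e^{1.5700}) = 0.1722
P_3 = 1/(1+e^{2.3100}) = 0.0903
E[score] = 0.6835 + 0.1722 + 0.0903 = 0.9460

0.946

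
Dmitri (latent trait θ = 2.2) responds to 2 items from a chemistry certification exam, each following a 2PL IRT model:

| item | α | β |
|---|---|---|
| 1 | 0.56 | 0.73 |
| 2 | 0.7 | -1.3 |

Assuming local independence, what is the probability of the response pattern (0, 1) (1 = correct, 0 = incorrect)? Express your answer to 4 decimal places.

0.2808

P(θ) = 1 / (1 + exp(−α(θ − β)))
P_1 = 1/(1+e^{-0.8232}) = 0.6949
P_2 = 1/(1+e^{-2.4500}) = 0.9206
L = (1−P_1) × P_2 = 0.3051 × 0.9206 = 0.28085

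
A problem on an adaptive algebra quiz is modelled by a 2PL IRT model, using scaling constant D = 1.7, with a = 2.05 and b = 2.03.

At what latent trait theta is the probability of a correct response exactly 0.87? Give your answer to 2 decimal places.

2.58

P(theta) = 1 / (1 + exp(−D·a(theta − b)))
logit = ln(0.8700/0.1300) = 1.9010
theta = b + logit/(1.7·a) = 2.03 + 1.9010/3.4850 = 2.5755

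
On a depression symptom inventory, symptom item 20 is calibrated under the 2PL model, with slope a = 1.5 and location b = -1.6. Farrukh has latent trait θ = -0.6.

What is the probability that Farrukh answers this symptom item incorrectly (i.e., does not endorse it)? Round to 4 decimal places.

0.1824

P(θ) = 1 / (1 + exp(−a(θ − b)))
Exponent: 1.5 × (-0.6 − (-1.6)) = 1.5000
1/(1 + e^{-1.5000}) = 0.8176
P(incorrect) = 1 − 0.8176 = 0.1824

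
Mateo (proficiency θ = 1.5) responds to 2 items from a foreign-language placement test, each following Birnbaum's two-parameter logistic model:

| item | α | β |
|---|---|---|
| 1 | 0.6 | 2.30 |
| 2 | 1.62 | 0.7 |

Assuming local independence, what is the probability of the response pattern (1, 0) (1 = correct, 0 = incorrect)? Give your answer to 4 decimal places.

P(θ) = 1 / (1 + exp(−α(θ − β)))
P_1 = 1/(1+e^{0.4800}) = 0.3823
P_2 = 1/(1+e^{-1.2960}) = 0.7852
L = P_1 × (1−P_2) = 0.3823 × 0.2148 = 0.08212

0.0821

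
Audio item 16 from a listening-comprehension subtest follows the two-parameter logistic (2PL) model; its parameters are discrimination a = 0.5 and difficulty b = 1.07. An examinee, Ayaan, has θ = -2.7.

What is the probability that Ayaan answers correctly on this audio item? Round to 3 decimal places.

P(θ) = 1 / (1 + exp(−a(θ − b)))
Exponent: 0.5 × (-2.7 − 1.07) = -1.8850
1/(1 + e^{1.8850}) = 0.1318

0.132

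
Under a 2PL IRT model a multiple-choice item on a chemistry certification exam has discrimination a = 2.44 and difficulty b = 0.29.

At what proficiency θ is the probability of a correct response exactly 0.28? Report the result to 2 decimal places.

P(θ) = 1 / (1 + exp(−a(θ − b)))
logit = ln(0.2800/0.7200) = -0.9445
θ = b + logit/(a) = 0.29 + (-0.9445)/2.4400 = -0.0971

-0.10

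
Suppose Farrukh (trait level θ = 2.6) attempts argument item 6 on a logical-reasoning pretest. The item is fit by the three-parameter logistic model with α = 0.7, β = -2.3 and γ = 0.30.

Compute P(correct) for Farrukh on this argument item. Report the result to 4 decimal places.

0.9780

P(θ) = γ + (1 − γ) · 1 / (1 + exp(−α(θ − β)))
Exponent: 0.7 × (2.6 − (-2.3)) = 3.4300
1/(1 + e^{-3.4300}) = 0.9686
P = 0.30 + 0.70 × 0.9686 = 0.9780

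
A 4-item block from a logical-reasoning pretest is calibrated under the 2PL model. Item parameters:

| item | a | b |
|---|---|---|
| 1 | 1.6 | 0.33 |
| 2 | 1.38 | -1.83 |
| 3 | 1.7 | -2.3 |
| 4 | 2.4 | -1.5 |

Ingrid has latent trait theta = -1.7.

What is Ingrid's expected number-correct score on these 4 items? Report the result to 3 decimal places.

P(theta) = 1 / (1 + exp(−a(theta − b)))
P_1 = 1/(1+e^{3.2480}) = 0.0374
P_2 = 1/(1+e^{-0.1794}) = 0.5447
P_3 = 1/(1+e^{-1.0200}) = 0.7350
P_4 = 1/(1+e^{0.4800}) = 0.3823
E[score] = 0.0374 + 0.5447 + 0.7350 + 0.3823 = 1.6994

1.699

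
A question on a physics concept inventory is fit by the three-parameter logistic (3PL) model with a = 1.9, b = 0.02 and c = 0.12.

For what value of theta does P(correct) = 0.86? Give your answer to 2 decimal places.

0.90

P(theta) = c + (1 − c) · 1 / (1 + exp(−a(theta − b)))
Remove guessing floor: (0.86 − 0.12)/(1 − 0.12) = 0.8409
logit = ln(0.8409/0.1591) = 1.6650
theta = b + logit/(a) = 0.02 + 1.6650/1.9000 = 0.8963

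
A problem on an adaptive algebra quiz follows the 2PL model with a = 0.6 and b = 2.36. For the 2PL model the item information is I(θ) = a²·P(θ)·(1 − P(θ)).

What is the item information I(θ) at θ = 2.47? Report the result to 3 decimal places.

P = 1/(1+e^{-0.0660}) = 0.5165
P(1−P) = 0.5165 × 0.4835 = 0.2497
I = a² × P(1−P) = 0.6² × 0.2497 = 0.08990

0.090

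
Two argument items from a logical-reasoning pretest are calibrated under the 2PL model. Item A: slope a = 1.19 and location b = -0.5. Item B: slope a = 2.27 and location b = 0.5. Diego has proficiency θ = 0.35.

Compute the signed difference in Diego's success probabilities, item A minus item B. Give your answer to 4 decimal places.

P(θ) = 1 / (1 + exp(−a(θ − b)))
P_A = 0.7333
P_B = 0.4157
P_A − P_B = 0.3176

0.3176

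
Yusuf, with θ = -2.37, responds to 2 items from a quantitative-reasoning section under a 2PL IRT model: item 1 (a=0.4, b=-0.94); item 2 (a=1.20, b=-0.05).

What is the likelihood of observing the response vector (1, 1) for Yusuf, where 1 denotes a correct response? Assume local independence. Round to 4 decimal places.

P(θ) = 1 / (1 + exp(−a(θ − b)))
P_1 = 1/(1+e^{0.5720}) = 0.3608
P_2 = 1/(1+e^{2.7840}) = 0.0582
L = P_1 × P_2 = 0.3608 × 0.0582 = 0.02100

0.0210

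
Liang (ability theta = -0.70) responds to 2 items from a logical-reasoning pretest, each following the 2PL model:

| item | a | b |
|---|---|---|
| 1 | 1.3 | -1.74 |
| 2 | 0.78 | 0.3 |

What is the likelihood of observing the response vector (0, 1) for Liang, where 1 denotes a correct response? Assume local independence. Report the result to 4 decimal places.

P(theta) = 1 / (1 + exp(−a(theta − b)))
P_1 = 1/(1+e^{-1.3520}) = 0.7945
P_2 = 1/(1+e^{0.7800}) = 0.3143
L = (1−P_1) × P_2 = 0.2055 × 0.3143 = 0.06461

0.0646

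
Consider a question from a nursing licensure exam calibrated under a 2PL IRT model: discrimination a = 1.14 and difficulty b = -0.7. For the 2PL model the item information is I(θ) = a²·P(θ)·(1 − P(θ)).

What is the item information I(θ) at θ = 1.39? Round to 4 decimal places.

0.1005

P = 1/(1+e^{-2.3826}) = 0.9155
P(1−P) = 0.9155 × 0.0845 = 0.0774
I = a² × P(1−P) = 1.14² × 0.0774 = 0.10055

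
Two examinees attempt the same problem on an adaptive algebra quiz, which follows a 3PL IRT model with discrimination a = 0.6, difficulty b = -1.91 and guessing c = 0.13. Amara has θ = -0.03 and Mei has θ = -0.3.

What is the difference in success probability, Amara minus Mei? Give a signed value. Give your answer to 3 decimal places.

0.027

P(θ) = c + (1 − c) · 1 / (1 + exp(−a(θ − b)))
P(Amara) = 0.7873  [exponent 1.1280]
P(Mei) = 0.7602  [exponent 0.9660]
Difference = 0.7873 − 0.7602 = 0.0271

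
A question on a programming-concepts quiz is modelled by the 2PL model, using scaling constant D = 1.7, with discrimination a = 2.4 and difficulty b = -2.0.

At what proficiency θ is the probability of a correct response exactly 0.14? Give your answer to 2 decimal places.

P(θ) = 1 / (1 + exp(−D·a(θ − b)))
logit = ln(0.1400/0.8600) = -1.8153
θ = b + logit/(1.7·a) = -2.0 + (-1.8153)/4.0800 = -2.4449

-2.44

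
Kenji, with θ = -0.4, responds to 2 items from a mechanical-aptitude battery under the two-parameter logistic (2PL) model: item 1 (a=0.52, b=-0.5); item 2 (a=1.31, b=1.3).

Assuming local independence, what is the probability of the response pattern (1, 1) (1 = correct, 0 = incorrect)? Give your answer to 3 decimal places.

0.050

P(θ) = 1 / (1 + exp(−a(θ − b)))
P_1 = 1/(1+e^{-0.0520}) = 0.5130
P_2 = 1/(1+e^{2.2270}) = 0.0974
L = P_1 × P_2 = 0.5130 × 0.0974 = 0.04994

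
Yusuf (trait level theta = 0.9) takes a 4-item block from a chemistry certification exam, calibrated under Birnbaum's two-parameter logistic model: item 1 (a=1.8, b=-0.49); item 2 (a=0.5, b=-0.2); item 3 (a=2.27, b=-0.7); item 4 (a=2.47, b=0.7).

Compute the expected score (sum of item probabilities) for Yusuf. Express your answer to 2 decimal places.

3.15

P(theta) = 1 / (1 + exp(−a(theta − b)))
P_1 = 1/(1+e^{-2.5020}) = 0.9243
P_2 = 1/(1+e^{-0.5500}) = 0.6341
P_3 = 1/(1+e^{-3.6320}) = 0.9742
P_4 = 1/(1+e^{-0.4940}) = 0.6210
E[score] = 0.9243 + 0.6341 + 0.9742 + 0.6210 = 3.1537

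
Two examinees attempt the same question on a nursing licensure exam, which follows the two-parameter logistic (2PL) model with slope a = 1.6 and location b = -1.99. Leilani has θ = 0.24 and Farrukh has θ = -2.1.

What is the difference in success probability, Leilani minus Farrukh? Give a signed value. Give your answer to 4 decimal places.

0.5164

P(θ) = 1 / (1 + exp(−a(θ − b)))
P(Leilani) = 0.9726  [exponent 3.5680]
P(Farrukh) = 0.4561  [exponent -0.1760]
Difference = 0.9726 − 0.4561 = 0.5164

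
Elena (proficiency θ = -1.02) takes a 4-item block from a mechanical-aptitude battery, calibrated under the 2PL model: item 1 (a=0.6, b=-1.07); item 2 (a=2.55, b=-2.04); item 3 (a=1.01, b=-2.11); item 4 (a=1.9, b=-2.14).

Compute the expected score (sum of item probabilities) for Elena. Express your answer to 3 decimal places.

P(θ) = 1 / (1 + exp(−a(θ − b)))
P_1 = 1/(1+e^{-0.0300}) = 0.5075
P_2 = 1/(1+e^{-2.6010}) = 0.9309
P_3 = 1/(1+e^{-1.1009}) = 0.7504
P_4 = 1/(1+e^{-2.1280}) = 0.8936
E[score] = 0.5075 + 0.9309 + 0.7504 + 0.8936 = 3.0824

3.082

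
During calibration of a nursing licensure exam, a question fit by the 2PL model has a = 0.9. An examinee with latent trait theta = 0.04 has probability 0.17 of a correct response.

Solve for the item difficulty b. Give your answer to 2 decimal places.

1.80

P(theta) = 1 / (1 + exp(−a(theta − b)))
logit(0.17) = ln(0.17/0.83) = -1.5856
b = theta − logit/(a) = 0.04 − (-1.5856)/0.9000 = 1.8018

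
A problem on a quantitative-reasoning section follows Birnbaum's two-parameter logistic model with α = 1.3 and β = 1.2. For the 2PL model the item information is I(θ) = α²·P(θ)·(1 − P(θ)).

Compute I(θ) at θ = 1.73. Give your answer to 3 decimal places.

0.376

P = 1/(1+e^{-0.6890}) = 0.6657
P(1−P) = 0.6657 × 0.3343 = 0.2225
I = α² × P(1−P) = 1.3² × 0.2225 = 0.37607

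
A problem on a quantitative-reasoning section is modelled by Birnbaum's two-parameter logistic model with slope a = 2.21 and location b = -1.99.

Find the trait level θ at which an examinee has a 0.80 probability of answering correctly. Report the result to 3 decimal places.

-1.363

P(θ) = 1 / (1 + exp(−a(θ − b)))
logit = ln(0.8000/0.2000) = 1.3863
θ = b + logit/(a) = -1.99 + 1.3863/2.2100 = -1.3627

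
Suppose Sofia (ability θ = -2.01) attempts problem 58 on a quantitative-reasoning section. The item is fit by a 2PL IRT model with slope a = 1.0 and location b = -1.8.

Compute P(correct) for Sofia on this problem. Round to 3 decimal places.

P(θ) = 1 / (1 + exp(−a(θ − b)))
Exponent: 1.0 × (-2.01 − (-1.8)) = -0.2100
1/(1 + e^{0.2100}) = 0.4477

0.448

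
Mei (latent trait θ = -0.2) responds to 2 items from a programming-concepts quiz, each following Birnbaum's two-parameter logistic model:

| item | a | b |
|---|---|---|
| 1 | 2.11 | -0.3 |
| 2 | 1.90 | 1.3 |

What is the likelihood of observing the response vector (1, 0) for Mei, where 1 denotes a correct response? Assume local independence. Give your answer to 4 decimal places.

0.5223

P(θ) = 1 / (1 + exp(−a(θ − b)))
P_1 = 1/(1+e^{-0.2110}) = 0.5526
P_2 = 1/(1+e^{2.8500}) = 0.0547
L = P_1 × (1−P_2) = 0.5526 × 0.9453 = 0.52234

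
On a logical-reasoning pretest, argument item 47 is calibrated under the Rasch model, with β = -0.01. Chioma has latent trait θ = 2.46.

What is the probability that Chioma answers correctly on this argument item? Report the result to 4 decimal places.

0.9220

P(θ) = 1 / (1 + exp(−(θ − β)))
Exponent: (2.46 − (-0.01)) = 2.4700
1/(1 + e^{-2.4700}) = 0.9220
P = 0.9220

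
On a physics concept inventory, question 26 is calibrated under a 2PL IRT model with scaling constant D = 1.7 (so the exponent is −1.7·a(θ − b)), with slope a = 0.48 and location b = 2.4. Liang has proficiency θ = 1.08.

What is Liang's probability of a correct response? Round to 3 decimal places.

0.254

P(θ) = 1 / (1 + exp(−D·a(θ − b)))
Exponent: 1.7 × 0.48 × (1.08 − 2.4) = -1.0771
1/(1 + e^{1.0771}) = 0.2541
P = 0.2541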